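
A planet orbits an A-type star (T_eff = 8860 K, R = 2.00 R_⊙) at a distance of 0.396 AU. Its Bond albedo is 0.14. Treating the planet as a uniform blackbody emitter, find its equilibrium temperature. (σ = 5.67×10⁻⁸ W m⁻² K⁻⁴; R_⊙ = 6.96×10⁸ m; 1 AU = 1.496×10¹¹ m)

T_eq ≈ 925 K

R_⋆ = 2.00 × 6.96×10⁸ = 1.39×10⁹ m.
d = 0.396 AU = 5.92×10¹⁰ m.
L = 4πR_⋆²σT_⋆⁴ = 4π(1.39×10⁹)² × 5.67×10⁻⁸ × (8860)⁴ = 8.51×10²⁷ W.
S = L/(4πd²) = 1.93×10⁵ W m⁻².
Energy balance: absorbed = emitted ⇒ πR²·S(1−A) = 4πR²·σT_eq⁴, so T_eq⁴ = S(1−A)/(4σ).
T_eq = [1.93×10⁵ × 0.86 / (4 × 5.67×10⁻⁸)]^(1/4) = (7.31×10¹¹)^(1/4) = 925 K.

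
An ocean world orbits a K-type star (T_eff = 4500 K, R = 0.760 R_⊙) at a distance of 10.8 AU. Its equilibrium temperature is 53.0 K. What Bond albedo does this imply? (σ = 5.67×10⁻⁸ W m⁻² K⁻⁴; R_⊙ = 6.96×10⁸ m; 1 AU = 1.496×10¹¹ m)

A ≈ 0.28

R_⋆ = 0.760 × 6.96×10⁸ = 5.29×10⁸ m.
d = 10.8 AU = 1.62×10¹² m.
L = 4πR_⋆²σT_⋆⁴ = 4π(5.29×10⁸)² × 5.67×10⁻⁸ × (4500)⁴ = 8.18×10²⁵ W.
S = L/(4πd²) = 2.49 W m⁻².
From T_eq⁴ = S(1−A)/(4σ): 1−A = 4σT_eq⁴/S.
1−A = 4 × 5.67×10⁻⁸ × (53.0)⁴ / 2.49 = 0.718.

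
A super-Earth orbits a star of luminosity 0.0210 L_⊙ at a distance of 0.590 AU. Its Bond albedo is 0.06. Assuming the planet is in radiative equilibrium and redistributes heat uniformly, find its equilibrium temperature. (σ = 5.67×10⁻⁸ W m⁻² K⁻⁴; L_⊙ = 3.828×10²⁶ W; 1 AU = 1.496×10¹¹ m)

d = 0.590 AU = 8.83×10¹⁰ m.
L = 0.0210 × 3.828×10²⁶ = 8.04×10²⁴ W.
Flux: S = L/(4πd²) = 8.04×10²⁴/(4π×(8.83×10¹⁰)²) = 82.1 W m⁻².
Energy balance: absorbed = emitted ⇒ πR²·S(1−A) = 4πR²·σT_eq⁴, so T_eq⁴ = S(1−A)/(4σ).
T_eq = [82.1 × 0.94 / (4 × 5.67×10⁻⁸)]^(1/4) = (3.40×10⁸)^(1/4) = 136 K.

T_eq ≈ 136 K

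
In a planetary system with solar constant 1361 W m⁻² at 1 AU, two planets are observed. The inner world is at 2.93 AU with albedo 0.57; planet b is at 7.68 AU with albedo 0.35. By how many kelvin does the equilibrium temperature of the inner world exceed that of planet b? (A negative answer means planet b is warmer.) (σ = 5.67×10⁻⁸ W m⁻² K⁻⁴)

T_eq = [S₀(1−A)/(4σd²)]^(1/4), so T ∝ (1−A)^(1/4) / √d.
T₁ = [1361×0.43/(4×5.67×10⁻⁸×2.93²)]^(1/4) = 131.67 K.
T₂ = [1361×0.65/(4×5.67×10⁻⁸×7.68²)]^(1/4) = 90.18 K.

ΔT ≈ 41.5 K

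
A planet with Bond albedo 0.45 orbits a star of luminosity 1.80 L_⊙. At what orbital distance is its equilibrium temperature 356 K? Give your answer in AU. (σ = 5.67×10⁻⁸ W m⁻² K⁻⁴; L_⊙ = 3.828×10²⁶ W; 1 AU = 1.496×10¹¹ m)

L = 1.80 × 3.828×10²⁶ = 6.89×10²⁶ W.
From T_eq⁴ = L(1−A)/(16πσd²): d = √[L(1−A)/(16πσT_eq⁴)].
d = √[6.89×10²⁶ × 0.55 / (16π × 5.67×10⁻⁸ × (356)⁴)] = 9.10×10¹⁰ m = 0.608 AU.

d ≈ 0.608 AU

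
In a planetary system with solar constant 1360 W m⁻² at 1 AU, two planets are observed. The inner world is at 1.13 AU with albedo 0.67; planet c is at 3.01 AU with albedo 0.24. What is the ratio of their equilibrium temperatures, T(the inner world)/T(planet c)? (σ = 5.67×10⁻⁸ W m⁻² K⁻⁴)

T_eq = [S₀(1−A)/(4σd²)]^(1/4), so T ∝ (1−A)^(1/4) / √d.
T₁ = [1360×0.33/(4×5.67×10⁻⁸×1.13²)]^(1/4) = 198.41 K.
T₂ = [1360×0.76/(4×5.67×10⁻⁸×3.01²)]^(1/4) = 149.76 K.

T₁/T₂ ≈ 1.325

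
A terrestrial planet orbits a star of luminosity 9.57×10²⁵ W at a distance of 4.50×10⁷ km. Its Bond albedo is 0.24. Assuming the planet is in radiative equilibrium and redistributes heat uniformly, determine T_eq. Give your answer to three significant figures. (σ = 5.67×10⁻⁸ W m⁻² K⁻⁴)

T_eq ≈ 335 K

d = 4.50×10⁷ km = 4.50×10¹⁰ m.
Flux: S = L/(4πd²) = 9.57×10²⁵/(4π×(4.50×10¹⁰)²) = 3760 W m⁻².
Energy balance: absorbed = emitted ⇒ πR²·S(1−A) = 4πR²·σT_eq⁴, so T_eq⁴ = S(1−A)/(4σ).
T_eq = [3760 × 0.76 / (4 × 5.67×10⁻⁸)]^(1/4) = (1.26×10¹⁰)^(1/4) = 335 K.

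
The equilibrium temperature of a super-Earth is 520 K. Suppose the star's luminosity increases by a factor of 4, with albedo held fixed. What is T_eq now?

T_eq ∝ L^(1/4) · d^(−1/2).
T′ = 520 × 4^(1/4) = 735 K.

T_eq ≈ 735 K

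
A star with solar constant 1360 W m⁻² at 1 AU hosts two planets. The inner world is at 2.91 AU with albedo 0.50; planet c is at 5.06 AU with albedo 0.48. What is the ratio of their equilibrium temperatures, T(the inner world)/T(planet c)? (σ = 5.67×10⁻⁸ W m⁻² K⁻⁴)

T_eq = [S₀(1−A)/(4σd²)]^(1/4), so T ∝ (1−A)^(1/4) / √d.
T₁ = [1360×0.50/(4×5.67×10⁻⁸×2.91²)]^(1/4) = 137.17 K.
T₂ = [1360×0.52/(4×5.67×10⁻⁸×5.06²)]^(1/4) = 105.05 K.

T₁/T₂ ≈ 1.306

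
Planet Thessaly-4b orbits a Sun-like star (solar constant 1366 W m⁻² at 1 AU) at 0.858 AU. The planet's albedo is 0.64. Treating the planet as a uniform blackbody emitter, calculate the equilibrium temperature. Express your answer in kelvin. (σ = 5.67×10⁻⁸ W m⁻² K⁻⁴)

Flux at 0.858 AU: S = 1366/0.858² = 1860 W m⁻².
Energy balance: absorbed = emitted ⇒ πR²·S(1−A) = 4πR²·σT_eq⁴, so T_eq⁴ = S(1−A)/(4σ).
T_eq = [1860 × 0.36 / (4 × 5.67×10⁻⁸)]^(1/4) = (2.95×10⁹)^(1/4) = 233 K.

T_eq ≈ 233 K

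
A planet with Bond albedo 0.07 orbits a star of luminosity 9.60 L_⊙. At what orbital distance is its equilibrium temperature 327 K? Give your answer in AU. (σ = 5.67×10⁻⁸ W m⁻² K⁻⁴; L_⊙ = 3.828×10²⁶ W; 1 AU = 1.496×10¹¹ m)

d ≈ 2.16 AU

L = 9.60 × 3.828×10²⁶ = 3.67×10²⁷ W.
From T_eq⁴ = L(1−A)/(16πσd²): d = √[L(1−A)/(16πσT_eq⁴)].
d = √[3.67×10²⁷ × 0.93 / (16π × 5.67×10⁻⁸ × (327)⁴)] = 3.24×10¹¹ m = 2.16 AU.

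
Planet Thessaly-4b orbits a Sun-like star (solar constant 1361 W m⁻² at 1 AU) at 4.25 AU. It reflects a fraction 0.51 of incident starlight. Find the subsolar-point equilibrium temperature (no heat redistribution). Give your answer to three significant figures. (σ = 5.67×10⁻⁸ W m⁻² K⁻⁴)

Flux at 4.25 AU: S = 1361/4.25² = 75.3 W m⁻².
At the subsolar point the surface absorbs S(1−A) and emits σT⁴ per unit area — no factor of 4, since only the local patch is in balance.
T = [75.3 × 0.49 / 5.67×10⁻⁸]^(1/4) = (6.51×10⁸)^(1/4) = 160 K.

T_ss ≈ 160 K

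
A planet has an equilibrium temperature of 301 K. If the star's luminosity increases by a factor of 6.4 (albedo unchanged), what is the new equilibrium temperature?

T_eq ∝ L^(1/4) · d^(−1/2).
T′ = 301 × 6.4^(1/4) = 479 K.

T_eq ≈ 479 K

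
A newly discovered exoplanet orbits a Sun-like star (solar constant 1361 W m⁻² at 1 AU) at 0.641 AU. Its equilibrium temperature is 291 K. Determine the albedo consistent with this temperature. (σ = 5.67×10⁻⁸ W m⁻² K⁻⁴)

A ≈ 0.51

Flux at 0.641 AU: S = 1361/0.641² = 3310 W m⁻².
From T_eq⁴ = S(1−A)/(4σ): 1−A = 4σT_eq⁴/S.
1−A = 4 × 5.67×10⁻⁸ × (291)⁴ / 3310 = 0.491.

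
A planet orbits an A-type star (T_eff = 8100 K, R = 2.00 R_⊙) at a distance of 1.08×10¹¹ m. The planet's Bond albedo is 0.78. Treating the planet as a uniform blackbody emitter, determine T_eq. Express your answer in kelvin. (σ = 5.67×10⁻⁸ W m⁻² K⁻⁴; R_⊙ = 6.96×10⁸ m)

R_⋆ = 2.00 × 6.96×10⁸ = 1.39×10⁹ m.
L = 4πR_⋆²σT_⋆⁴ = 4π(1.39×10⁹)² × 5.67×10⁻⁸ × (8100)⁴ = 5.94×10²⁷ W.
S = L/(4πd²) = 4.05×10⁴ W m⁻².
Energy balance: absorbed = emitted ⇒ πR²·S(1−A) = 4πR²·σT_eq⁴, so T_eq⁴ = S(1−A)/(4σ).
T_eq = [4.05×10⁴ × 0.22 / (4 × 5.67×10⁻⁸)]^(1/4) = (3.93×10¹⁰)^(1/4) = 445 K.

T_eq ≈ 445 K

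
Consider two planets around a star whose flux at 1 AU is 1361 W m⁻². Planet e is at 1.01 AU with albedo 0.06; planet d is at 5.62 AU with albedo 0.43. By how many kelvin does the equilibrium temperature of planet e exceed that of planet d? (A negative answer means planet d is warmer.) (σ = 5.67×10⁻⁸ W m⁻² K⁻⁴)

ΔT ≈ 170.7 K

T_eq = [S₀(1−A)/(4σd²)]^(1/4), so T ∝ (1−A)^(1/4) / √d.
T₁ = [1361×0.94/(4×5.67×10⁻⁸×1.01²)]^(1/4) = 272.69 K.
T₂ = [1361×0.57/(4×5.67×10⁻⁸×5.62²)]^(1/4) = 102.01 K.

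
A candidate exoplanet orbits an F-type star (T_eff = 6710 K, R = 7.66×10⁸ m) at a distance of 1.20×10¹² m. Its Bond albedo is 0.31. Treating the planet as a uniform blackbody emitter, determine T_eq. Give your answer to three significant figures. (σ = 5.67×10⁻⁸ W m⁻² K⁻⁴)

T_eq ≈ 109 K

L = 4πR_⋆²σT_⋆⁴ = 4π(7.66×10⁸)² × 5.67×10⁻⁸ × (6710)⁴ = 8.48×10²⁶ W.
S = L/(4πd²) = 46.8 W m⁻².
Energy balance: absorbed = emitted ⇒ πR²·S(1−A) = 4πR²·σT_eq⁴, so T_eq⁴ = S(1−A)/(4σ).
T_eq = [46.8 × 0.69 / (4 × 5.67×10⁻⁸)]^(1/4) = (1.42×10⁸)^(1/4) = 109 K.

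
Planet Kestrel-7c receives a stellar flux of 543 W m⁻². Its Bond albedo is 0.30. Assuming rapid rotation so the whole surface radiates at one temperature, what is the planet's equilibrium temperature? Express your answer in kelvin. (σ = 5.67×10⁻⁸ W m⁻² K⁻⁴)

Energy balance: absorbed = emitted ⇒ πR²·S(1−A) = 4πR²·σT_eq⁴, so T_eq⁴ = S(1−A)/(4σ).
T_eq = [543 × 0.70 / (4 × 5.67×10⁻⁸)]^(1/4) = (1.68×10⁹)^(1/4) = 202 K.

T_eq ≈ 202 K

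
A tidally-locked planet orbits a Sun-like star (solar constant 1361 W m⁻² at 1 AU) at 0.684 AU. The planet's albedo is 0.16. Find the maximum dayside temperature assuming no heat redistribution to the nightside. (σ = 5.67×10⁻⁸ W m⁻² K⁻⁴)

T_ss ≈ 456 K

Flux at 0.684 AU: S = 1361/0.684² = 2910 W m⁻².
With no redistribution each surface element balances locally: S(1−A) = σT⁴.
T = [2910 × 0.84 / 5.67×10⁻⁸]^(1/4) = (4.31×10¹⁰)^(1/4) = 456 K.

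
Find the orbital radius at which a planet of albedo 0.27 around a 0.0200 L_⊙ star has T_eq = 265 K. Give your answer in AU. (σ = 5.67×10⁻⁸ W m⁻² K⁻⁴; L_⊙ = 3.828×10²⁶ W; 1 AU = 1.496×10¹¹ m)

L = 0.0200 × 3.828×10²⁶ = 7.66×10²⁴ W.
From T_eq⁴ = L(1−A)/(16πσd²): d = √[L(1−A)/(16πσT_eq⁴)].
d = √[7.66×10²⁴ × 0.73 / (16π × 5.67×10⁻⁸ × (265)⁴)] = 1.99×10¹⁰ m = 0.133 AU.

d ≈ 0.133 AU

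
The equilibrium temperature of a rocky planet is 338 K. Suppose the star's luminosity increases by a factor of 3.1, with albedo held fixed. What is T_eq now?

T_eq ∝ L^(1/4) · d^(−1/2).
T′ = 338 × 3.1^(1/4) = 448 K.

T_eq ≈ 448 K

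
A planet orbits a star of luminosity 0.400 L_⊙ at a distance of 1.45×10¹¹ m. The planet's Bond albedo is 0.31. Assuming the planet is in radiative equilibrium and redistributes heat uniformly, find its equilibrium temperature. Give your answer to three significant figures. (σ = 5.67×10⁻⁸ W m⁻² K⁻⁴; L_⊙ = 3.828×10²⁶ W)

L = 0.400 × 3.828×10²⁶ = 1.53×10²⁶ W.
Flux: S = L/(4πd²) = 1.53×10²⁶/(4π×(1.45×10¹¹)²) = 580 W m⁻².
Energy balance: absorbed = emitted ⇒ πR²·S(1−A) = 4πR²·σT_eq⁴, so T_eq⁴ = S(1−A)/(4σ).
T_eq = [580 × 0.69 / (4 × 5.67×10⁻⁸)]^(1/4) = (1.76×10⁹)^(1/4) = 205 K.

T_eq ≈ 205 K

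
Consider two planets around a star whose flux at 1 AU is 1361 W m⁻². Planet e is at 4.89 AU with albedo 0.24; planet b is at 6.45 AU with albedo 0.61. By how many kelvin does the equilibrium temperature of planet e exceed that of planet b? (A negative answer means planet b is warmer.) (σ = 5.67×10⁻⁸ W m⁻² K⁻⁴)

T_eq = [S₀(1−A)/(4σd²)]^(1/4), so T ∝ (1−A)^(1/4) / √d.
T₁ = [1361×0.76/(4×5.67×10⁻⁸×4.89²)]^(1/4) = 117.52 K.
T₂ = [1361×0.39/(4×5.67×10⁻⁸×6.45²)]^(1/4) = 86.60 K.

ΔT ≈ 30.9 K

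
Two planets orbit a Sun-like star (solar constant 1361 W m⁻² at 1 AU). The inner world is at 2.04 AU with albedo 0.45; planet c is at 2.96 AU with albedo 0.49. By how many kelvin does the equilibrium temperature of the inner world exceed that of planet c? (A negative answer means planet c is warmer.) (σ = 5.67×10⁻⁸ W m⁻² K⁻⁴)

ΔT ≈ 31.1 K

T_eq = [S₀(1−A)/(4σd²)]^(1/4), so T ∝ (1−A)^(1/4) / √d.
T₁ = [1361×0.55/(4×5.67×10⁻⁸×2.04²)]^(1/4) = 167.81 K.
T₂ = [1361×0.51/(4×5.67×10⁻⁸×2.96²)]^(1/4) = 136.71 K.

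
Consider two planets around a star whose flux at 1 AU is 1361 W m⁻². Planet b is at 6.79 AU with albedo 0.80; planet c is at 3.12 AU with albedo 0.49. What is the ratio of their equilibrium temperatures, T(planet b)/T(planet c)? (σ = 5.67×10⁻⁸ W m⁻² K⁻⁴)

T_eq = [S₀(1−A)/(4σd²)]^(1/4), so T ∝ (1−A)^(1/4) / √d.
T₁ = [1361×0.20/(4×5.67×10⁻⁸×6.79²)]^(1/4) = 71.43 K.
T₂ = [1361×0.51/(4×5.67×10⁻⁸×3.12²)]^(1/4) = 133.16 K.

T₁/T₂ ≈ 0.536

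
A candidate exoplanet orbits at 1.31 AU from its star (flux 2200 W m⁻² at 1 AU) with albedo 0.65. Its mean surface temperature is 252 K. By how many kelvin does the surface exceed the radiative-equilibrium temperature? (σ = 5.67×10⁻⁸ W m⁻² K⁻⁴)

ΔT ≈ 41.1 K

S = 2200/1.31² = 1282 W m⁻².
T_eq = [S(1−A)/(4σ)]^(1/4) = [1282×0.35/(4×5.67×10⁻⁸)]^(1/4) = 210.9 K.
ΔT = T_surf − T_eq = 252 − 210.9.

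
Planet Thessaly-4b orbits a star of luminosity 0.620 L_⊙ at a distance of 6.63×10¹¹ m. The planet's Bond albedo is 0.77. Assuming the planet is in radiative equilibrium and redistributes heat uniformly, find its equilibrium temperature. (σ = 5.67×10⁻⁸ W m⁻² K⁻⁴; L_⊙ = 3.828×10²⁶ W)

T_eq ≈ 81.2 K

L = 0.620 × 3.828×10²⁶ = 2.37×10²⁶ W.
Flux: S = L/(4πd²) = 2.37×10²⁶/(4π×(6.63×10¹¹)²) = 43.0 W m⁻².
Energy balance: absorbed = emitted ⇒ πR²·S(1−A) = 4πR²·σT_eq⁴, so T_eq⁴ = S(1−A)/(4σ).
T_eq = [43.0 × 0.23 / (4 × 5.67×10⁻⁸)]^(1/4) = (4.36×10⁷)^(1/4) = 81.2 K.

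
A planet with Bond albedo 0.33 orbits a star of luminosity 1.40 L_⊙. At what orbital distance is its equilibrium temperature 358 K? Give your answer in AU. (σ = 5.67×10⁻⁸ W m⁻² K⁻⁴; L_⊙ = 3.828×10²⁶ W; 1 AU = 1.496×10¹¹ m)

d ≈ 0.585 AU

L = 1.40 × 3.828×10²⁶ = 5.36×10²⁶ W.
From T_eq⁴ = L(1−A)/(16πσd²): d = √[L(1−A)/(16πσT_eq⁴)].
d = √[5.36×10²⁶ × 0.67 / (16π × 5.67×10⁻⁸ × (358)⁴)] = 8.76×10¹⁰ m = 0.585 AU.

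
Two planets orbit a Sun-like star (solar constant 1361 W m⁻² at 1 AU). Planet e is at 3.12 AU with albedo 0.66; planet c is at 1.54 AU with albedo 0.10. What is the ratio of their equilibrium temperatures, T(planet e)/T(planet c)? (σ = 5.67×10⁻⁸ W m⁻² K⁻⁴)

T₁/T₂ ≈ 0.551

T_eq = [S₀(1−A)/(4σd²)]^(1/4), so T ∝ (1−A)^(1/4) / √d.
T₁ = [1361×0.34/(4×5.67×10⁻⁸×3.12²)]^(1/4) = 120.32 K.
T₂ = [1361×0.90/(4×5.67×10⁻⁸×1.54²)]^(1/4) = 218.45 K.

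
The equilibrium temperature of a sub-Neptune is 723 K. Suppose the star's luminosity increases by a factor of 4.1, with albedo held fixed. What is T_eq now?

T_eq ∝ L^(1/4) · d^(−1/2).
T′ = 723 × 4.1^(1/4) = 1030 K.

T_eq ≈ 1030 K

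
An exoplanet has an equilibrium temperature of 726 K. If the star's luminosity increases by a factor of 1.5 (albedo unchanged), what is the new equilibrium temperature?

T_eq ∝ L^(1/4) · d^(−1/2).
T′ = 726 × 1.5^(1/4) = 803 K.

T_eq ≈ 803 K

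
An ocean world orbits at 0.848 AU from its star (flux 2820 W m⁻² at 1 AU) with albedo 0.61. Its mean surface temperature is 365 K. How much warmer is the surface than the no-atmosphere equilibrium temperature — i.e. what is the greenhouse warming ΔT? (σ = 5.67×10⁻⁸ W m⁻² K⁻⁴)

S = 2820/0.848² = 3922 W m⁻².
T_eq = [S(1−A)/(4σ)]^(1/4) = [3922×0.39/(4×5.67×10⁻⁸)]^(1/4) = 286.6 K.
ΔT = T_surf − T_eq = 365 − 286.6.

ΔT ≈ 78.4 K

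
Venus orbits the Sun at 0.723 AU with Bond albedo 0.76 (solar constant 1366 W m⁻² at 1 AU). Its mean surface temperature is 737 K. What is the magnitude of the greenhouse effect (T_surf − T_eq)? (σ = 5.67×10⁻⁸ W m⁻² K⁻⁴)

S = 1366/0.723² = 2613 W m⁻².
T_eq = [S(1−A)/(4σ)]^(1/4) = [2613×0.24/(4×5.67×10⁻⁸)]^(1/4) = 229.3 K.
ΔT = T_surf − T_eq = 737 − 229.3.

ΔT ≈ 507.7 K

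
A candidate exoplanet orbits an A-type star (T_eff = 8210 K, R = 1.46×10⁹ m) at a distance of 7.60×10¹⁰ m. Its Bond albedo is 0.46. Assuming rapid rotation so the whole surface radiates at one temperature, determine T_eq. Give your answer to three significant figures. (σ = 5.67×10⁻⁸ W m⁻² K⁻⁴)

T_eq ≈ 690 K

L = 4πR_⋆²σT_⋆⁴ = 4π(1.46×10⁹)² × 5.67×10⁻⁸ × (8210)⁴ = 6.90×10²⁷ W.
S = L/(4πd²) = 9.51×10⁴ W m⁻².
Energy balance: absorbed = emitted ⇒ πR²·S(1−A) = 4πR²·σT_eq⁴, so T_eq⁴ = S(1−A)/(4σ).
T_eq = [9.51×10⁴ × 0.54 / (4 × 5.67×10⁻⁸)]^(1/4) = (2.26×10¹¹)^(1/4) = 690 K.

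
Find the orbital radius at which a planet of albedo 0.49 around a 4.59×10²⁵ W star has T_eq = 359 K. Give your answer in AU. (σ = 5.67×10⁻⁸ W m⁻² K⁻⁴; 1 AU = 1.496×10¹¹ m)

From T_eq⁴ = L(1−A)/(16πσd²): d = √[L(1−A)/(16πσT_eq⁴)].
d = √[4.59×10²⁵ × 0.51 / (16π × 5.67×10⁻⁸ × (359)⁴)] = 2.22×10¹⁰ m = 0.149 AU.

d ≈ 0.149 AU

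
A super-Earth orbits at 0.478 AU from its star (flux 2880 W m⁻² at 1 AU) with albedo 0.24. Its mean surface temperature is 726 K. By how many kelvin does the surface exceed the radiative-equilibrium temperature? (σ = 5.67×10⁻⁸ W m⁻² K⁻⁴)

S = 2880/0.478² = 1.260×10⁴ W m⁻².
T_eq = [S(1−A)/(4σ)]^(1/4) = [1.260×10⁴×0.76/(4×5.67×10⁻⁸)]^(1/4) = 453.3 K.
ΔT = T_surf − T_eq = 726 − 453.3.

ΔT ≈ 272.7 K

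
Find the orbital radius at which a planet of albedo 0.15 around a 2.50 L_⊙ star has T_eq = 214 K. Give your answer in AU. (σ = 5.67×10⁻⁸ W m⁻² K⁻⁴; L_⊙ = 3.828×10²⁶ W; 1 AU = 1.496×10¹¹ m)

L = 2.50 × 3.828×10²⁶ = 9.57×10²⁶ W.
From T_eq⁴ = L(1−A)/(16πσd²): d = √[L(1−A)/(16πσT_eq⁴)].
d = √[9.57×10²⁶ × 0.85 / (16π × 5.67×10⁻⁸ × (214)⁴)] = 3.69×10¹¹ m = 2.47 AU.

d ≈ 2.47 AU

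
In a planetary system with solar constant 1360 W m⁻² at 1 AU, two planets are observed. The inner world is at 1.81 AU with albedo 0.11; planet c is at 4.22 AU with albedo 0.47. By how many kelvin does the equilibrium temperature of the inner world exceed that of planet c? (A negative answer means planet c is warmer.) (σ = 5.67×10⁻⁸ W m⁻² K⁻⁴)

ΔT ≈ 85.3 K

T_eq = [S₀(1−A)/(4σd²)]^(1/4), so T ∝ (1−A)^(1/4) / √d.
T₁ = [1360×0.89/(4×5.67×10⁻⁸×1.81²)]^(1/4) = 200.90 K.
T₂ = [1360×0.53/(4×5.67×10⁻⁸×4.22²)]^(1/4) = 115.58 K.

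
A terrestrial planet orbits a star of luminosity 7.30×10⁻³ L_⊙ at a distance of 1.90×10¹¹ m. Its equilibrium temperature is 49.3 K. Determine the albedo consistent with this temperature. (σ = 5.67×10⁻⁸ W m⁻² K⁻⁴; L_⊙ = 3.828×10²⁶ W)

A ≈ 0.78

L = 7.30×10⁻³ × 3.828×10²⁶ = 2.79×10²⁴ W.
Flux: S = L/(4πd²) = 2.79×10²⁴/(4π×(1.90×10¹¹)²) = 6.16 W m⁻².
From T_eq⁴ = S(1−A)/(4σ): 1−A = 4σT_eq⁴/S.
1−A = 4 × 5.67×10⁻⁸ × (49.3)⁴ / 6.16 = 0.217.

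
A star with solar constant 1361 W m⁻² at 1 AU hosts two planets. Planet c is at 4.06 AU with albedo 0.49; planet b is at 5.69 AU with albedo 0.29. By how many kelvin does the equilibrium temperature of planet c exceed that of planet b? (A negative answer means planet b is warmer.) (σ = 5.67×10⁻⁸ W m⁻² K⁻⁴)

T_eq = [S₀(1−A)/(4σd²)]^(1/4), so T ∝ (1−A)^(1/4) / √d.
T₁ = [1361×0.51/(4×5.67×10⁻⁸×4.06²)]^(1/4) = 116.73 K.
T₂ = [1361×0.71/(4×5.67×10⁻⁸×5.69²)]^(1/4) = 107.11 K.

ΔT ≈ 9.6 K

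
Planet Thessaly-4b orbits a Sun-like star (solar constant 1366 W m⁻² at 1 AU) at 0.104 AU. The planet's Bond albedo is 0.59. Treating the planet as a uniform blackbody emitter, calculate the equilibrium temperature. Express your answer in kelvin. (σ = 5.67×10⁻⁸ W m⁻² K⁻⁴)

Flux at 0.104 AU: S = 1366/0.104² = 1.26×10⁵ W m⁻².
Energy balance: absorbed = emitted ⇒ πR²·S(1−A) = 4πR²·σT_eq⁴, so T_eq⁴ = S(1−A)/(4σ).
T_eq = [1.26×10⁵ × 0.41 / (4 × 5.67×10⁻⁸)]^(1/4) = (2.28×10¹¹)^(1/4) = 691 K.

T_eq ≈ 691 K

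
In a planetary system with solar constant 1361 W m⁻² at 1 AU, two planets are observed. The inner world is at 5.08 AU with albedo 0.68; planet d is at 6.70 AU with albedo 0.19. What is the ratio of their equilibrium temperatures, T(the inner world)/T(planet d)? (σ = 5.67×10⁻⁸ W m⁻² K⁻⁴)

T₁/T₂ ≈ 0.910

T_eq = [S₀(1−A)/(4σd²)]^(1/4), so T ∝ (1−A)^(1/4) / √d.
T₁ = [1361×0.32/(4×5.67×10⁻⁸×5.08²)]^(1/4) = 92.88 K.
T₂ = [1361×0.81/(4×5.67×10⁻⁸×6.70²)]^(1/4) = 102.01 K.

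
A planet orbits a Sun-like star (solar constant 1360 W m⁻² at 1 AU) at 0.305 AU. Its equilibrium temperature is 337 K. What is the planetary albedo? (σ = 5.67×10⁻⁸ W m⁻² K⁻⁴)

Flux at 0.305 AU: S = 1360/0.305² = 1.46×10⁴ W m⁻².
From T_eq⁴ = S(1−A)/(4σ): 1−A = 4σT_eq⁴/S.
1−A = 4 × 5.67×10⁻⁸ × (337)⁴ / 1.46×10⁴ = 0.200.

A ≈ 0.80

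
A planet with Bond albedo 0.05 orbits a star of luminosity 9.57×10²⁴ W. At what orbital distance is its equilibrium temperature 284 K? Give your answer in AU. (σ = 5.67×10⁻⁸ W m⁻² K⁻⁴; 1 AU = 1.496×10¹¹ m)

d ≈ 0.148 AU

From T_eq⁴ = L(1−A)/(16πσd²): d = √[L(1−A)/(16πσT_eq⁴)].
d = √[9.57×10²⁴ × 0.95 / (16π × 5.67×10⁻⁸ × (284)⁴)] = 2.21×10¹⁰ m = 0.148 AU.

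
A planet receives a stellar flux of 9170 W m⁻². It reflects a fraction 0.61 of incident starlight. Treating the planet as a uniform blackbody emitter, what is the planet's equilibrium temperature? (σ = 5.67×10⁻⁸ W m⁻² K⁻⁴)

Energy balance: absorbed = emitted ⇒ πR²·S(1−A) = 4πR²·σT_eq⁴, so T_eq⁴ = S(1−A)/(4σ).
T_eq = [9170 × 0.39 / (4 × 5.67×10⁻⁸)]^(1/4) = (1.58×10¹⁰)^(1/4) = 354 K.

T_eq ≈ 354 K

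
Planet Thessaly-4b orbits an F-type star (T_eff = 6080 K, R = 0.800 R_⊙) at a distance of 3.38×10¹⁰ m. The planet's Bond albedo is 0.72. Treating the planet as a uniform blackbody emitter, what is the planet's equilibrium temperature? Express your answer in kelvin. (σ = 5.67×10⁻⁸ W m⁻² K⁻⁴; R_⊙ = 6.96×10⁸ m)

T_eq ≈ 401 K

R_⋆ = 0.800 × 6.96×10⁸ = 5.57×10⁸ m.
L = 4πR_⋆²σT_⋆⁴ = 4π(5.57×10⁸)² × 5.67×10⁻⁸ × (6080)⁴ = 3.02×10²⁶ W.
S = L/(4πd²) = 2.10×10⁴ W m⁻².
Energy balance: absorbed = emitted ⇒ πR²·S(1−A) = 4πR²·σT_eq⁴, so T_eq⁴ = S(1−A)/(4σ).
T_eq = [2.10×10⁴ × 0.28 / (4 × 5.67×10⁻⁸)]^(1/4) = (2.60×10¹⁰)^(1/4) = 401 K.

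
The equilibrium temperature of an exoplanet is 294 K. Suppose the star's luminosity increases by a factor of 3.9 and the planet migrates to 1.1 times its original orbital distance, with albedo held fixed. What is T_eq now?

T_eq ≈ 394 K

T_eq ∝ L^(1/4) · d^(−1/2).
T′ = 294 × 3.9^(1/4) / 1.1^(1/2) = 394 K.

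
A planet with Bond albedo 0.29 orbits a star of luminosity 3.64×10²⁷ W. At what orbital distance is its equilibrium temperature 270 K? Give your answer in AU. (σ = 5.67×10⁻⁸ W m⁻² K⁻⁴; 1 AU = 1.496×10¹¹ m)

From T_eq⁴ = L(1−A)/(16πσd²): d = √[L(1−A)/(16πσT_eq⁴)].
d = √[3.64×10²⁷ × 0.71 / (16π × 5.67×10⁻⁸ × (270)⁴)] = 4.13×10¹¹ m = 2.76 AU.

d ≈ 2.76 AU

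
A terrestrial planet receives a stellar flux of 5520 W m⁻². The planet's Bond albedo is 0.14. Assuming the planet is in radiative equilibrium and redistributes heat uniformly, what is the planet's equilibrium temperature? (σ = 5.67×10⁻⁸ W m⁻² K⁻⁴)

Energy balance: absorbed = emitted ⇒ πR²·S(1−A) = 4πR²·σT_eq⁴, so T_eq⁴ = S(1−A)/(4σ).
T_eq = [5520 × 0.86 / (4 × 5.67×10⁻⁸)]^(1/4) = (2.09×10¹⁰)^(1/4) = 380 K.

T_eq ≈ 380 K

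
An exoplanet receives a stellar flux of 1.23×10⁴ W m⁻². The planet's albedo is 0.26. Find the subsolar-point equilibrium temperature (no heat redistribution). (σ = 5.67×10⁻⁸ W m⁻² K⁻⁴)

T_ss ≈ 633 K

At the subsolar point the surface absorbs S(1−A) and emits σT⁴ per unit area — no factor of 4, since only the local patch is in balance.
T = [1.23×10⁴ × 0.74 / 5.67×10⁻⁸]^(1/4) = (1.61×10¹¹)^(1/4) = 633 K.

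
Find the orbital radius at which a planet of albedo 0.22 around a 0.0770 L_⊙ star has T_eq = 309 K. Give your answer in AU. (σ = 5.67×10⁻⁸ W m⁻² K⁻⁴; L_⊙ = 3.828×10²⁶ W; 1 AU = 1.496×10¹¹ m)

L = 0.0770 × 3.828×10²⁶ = 2.95×10²⁵ W.
From T_eq⁴ = L(1−A)/(16πσd²): d = √[L(1−A)/(16πσT_eq⁴)].
d = √[2.95×10²⁵ × 0.78 / (16π × 5.67×10⁻⁸ × (309)⁴)] = 2.97×10¹⁰ m = 0.199 AU.

d ≈ 0.199 AU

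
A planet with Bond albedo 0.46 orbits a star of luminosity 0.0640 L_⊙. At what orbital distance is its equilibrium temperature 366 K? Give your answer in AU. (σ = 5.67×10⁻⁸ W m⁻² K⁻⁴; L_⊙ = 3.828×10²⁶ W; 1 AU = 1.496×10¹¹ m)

L = 0.0640 × 3.828×10²⁶ = 2.45×10²⁵ W.
From T_eq⁴ = L(1−A)/(16πσd²): d = √[L(1−A)/(16πσT_eq⁴)].
d = √[2.45×10²⁵ × 0.54 / (16π × 5.67×10⁻⁸ × (366)⁴)] = 1.61×10¹⁰ m = 0.108 AU.

d ≈ 0.108 AU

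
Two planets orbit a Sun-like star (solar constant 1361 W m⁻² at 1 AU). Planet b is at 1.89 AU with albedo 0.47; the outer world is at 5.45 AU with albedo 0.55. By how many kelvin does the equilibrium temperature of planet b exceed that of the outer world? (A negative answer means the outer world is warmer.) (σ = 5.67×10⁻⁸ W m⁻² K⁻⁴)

ΔT ≈ 75.1 K

T_eq = [S₀(1−A)/(4σd²)]^(1/4), so T ∝ (1−A)^(1/4) / √d.
T₁ = [1361×0.53/(4×5.67×10⁻⁸×1.89²)]^(1/4) = 172.74 K.
T₂ = [1361×0.45/(4×5.67×10⁻⁸×5.45²)]^(1/4) = 97.65 K.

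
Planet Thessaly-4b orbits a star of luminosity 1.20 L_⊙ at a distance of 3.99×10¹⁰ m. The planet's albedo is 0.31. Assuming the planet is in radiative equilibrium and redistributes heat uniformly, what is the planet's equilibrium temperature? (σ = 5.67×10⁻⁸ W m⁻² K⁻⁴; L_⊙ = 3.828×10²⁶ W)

T_eq ≈ 514 K

L = 1.20 × 3.828×10²⁶ = 4.59×10²⁶ W.
Flux: S = L/(4πd²) = 4.59×10²⁶/(4π×(3.99×10¹⁰)²) = 2.30×10⁴ W m⁻².
Energy balance: absorbed = emitted ⇒ πR²·S(1−A) = 4πR²·σT_eq⁴, so T_eq⁴ = S(1−A)/(4σ).
T_eq = [2.30×10⁴ × 0.69 / (4 × 5.67×10⁻⁸)]^(1/4) = (6.99×10¹⁰)^(1/4) = 514 K.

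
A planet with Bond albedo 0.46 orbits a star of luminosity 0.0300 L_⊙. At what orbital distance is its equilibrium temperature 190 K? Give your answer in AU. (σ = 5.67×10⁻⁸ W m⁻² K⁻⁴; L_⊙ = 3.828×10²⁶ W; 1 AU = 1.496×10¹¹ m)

L = 0.0300 × 3.828×10²⁶ = 1.15×10²⁵ W.
From T_eq⁴ = L(1−A)/(16πσd²): d = √[L(1−A)/(16πσT_eq⁴)].
d = √[1.15×10²⁵ × 0.54 / (16π × 5.67×10⁻⁸ × (190)⁴)] = 4.09×10¹⁰ m = 0.273 AU.

d ≈ 0.273 AU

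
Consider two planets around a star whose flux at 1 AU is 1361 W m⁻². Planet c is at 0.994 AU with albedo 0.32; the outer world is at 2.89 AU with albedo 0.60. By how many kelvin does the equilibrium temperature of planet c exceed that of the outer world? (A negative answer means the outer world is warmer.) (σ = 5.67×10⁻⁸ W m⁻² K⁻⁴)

T_eq = [S₀(1−A)/(4σd²)]^(1/4), so T ∝ (1−A)^(1/4) / √d.
T₁ = [1361×0.68/(4×5.67×10⁻⁸×0.994²)]^(1/4) = 253.51 K.
T₂ = [1361×0.40/(4×5.67×10⁻⁸×2.89²)]^(1/4) = 130.20 K.

ΔT ≈ 123.3 K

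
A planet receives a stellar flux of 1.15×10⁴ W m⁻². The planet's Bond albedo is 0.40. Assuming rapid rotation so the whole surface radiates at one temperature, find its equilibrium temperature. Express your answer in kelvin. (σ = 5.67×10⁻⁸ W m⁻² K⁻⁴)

T_eq ≈ 418 K

Energy balance: absorbed = emitted ⇒ πR²·S(1−A) = 4πR²·σT_eq⁴, so T_eq⁴ = S(1−A)/(4σ).
T_eq = [1.15×10⁴ × 0.60 / (4 × 5.67×10⁻⁸)]^(1/4) = (3.04×10¹⁰)^(1/4) = 418 K.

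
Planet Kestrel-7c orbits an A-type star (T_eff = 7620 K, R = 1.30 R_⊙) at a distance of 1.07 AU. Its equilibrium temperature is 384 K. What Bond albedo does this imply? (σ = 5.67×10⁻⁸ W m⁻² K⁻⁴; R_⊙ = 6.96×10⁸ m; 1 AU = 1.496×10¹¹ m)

R_⋆ = 1.30 × 6.96×10⁸ = 9.05×10⁸ m.
d = 1.07 AU = 1.60×10¹¹ m.
L = 4πR_⋆²σT_⋆⁴ = 4π(9.05×10⁸)² × 5.67×10⁻⁸ × (7620)⁴ = 1.97×10²⁷ W.
S = L/(4πd²) = 6110 W m⁻².
From T_eq⁴ = S(1−A)/(4σ): 1−A = 4σT_eq⁴/S.
1−A = 4 × 5.67×10⁻⁸ × (384)⁴ / 6110 = 0.807.

A ≈ 0.19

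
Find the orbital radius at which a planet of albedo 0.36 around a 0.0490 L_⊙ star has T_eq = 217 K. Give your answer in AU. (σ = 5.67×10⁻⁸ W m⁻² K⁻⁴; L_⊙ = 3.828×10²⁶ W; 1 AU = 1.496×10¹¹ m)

L = 0.0490 × 3.828×10²⁶ = 1.88×10²⁵ W.
From T_eq⁴ = L(1−A)/(16πσd²): d = √[L(1−A)/(16πσT_eq⁴)].
d = √[1.88×10²⁵ × 0.64 / (16π × 5.67×10⁻⁸ × (217)⁴)] = 4.36×10¹⁰ m = 0.291 AU.

d ≈ 0.291 AU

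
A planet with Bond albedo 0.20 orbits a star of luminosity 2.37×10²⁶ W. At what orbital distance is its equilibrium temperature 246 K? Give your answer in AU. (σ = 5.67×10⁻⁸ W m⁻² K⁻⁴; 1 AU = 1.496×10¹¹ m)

From T_eq⁴ = L(1−A)/(16πσd²): d = √[L(1−A)/(16πσT_eq⁴)].
d = √[2.37×10²⁶ × 0.80 / (16π × 5.67×10⁻⁸ × (246)⁴)] = 1.35×10¹¹ m = 0.901 AU.

d ≈ 0.901 AU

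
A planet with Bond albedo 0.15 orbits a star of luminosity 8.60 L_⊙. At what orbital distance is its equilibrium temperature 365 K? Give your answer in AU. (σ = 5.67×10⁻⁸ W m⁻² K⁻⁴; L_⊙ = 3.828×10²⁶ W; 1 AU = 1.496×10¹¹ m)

L = 8.60 × 3.828×10²⁶ = 3.29×10²⁷ W.
From T_eq⁴ = L(1−A)/(16πσd²): d = √[L(1−A)/(16πσT_eq⁴)].
d = √[3.29×10²⁷ × 0.85 / (16π × 5.67×10⁻⁸ × (365)⁴)] = 2.35×10¹¹ m = 1.57 AU.

d ≈ 1.57 AU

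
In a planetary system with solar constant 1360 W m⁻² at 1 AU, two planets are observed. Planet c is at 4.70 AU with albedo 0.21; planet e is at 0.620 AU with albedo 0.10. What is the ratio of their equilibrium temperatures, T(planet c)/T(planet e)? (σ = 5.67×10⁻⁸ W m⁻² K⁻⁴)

T_eq = [S₀(1−A)/(4σd²)]^(1/4), so T ∝ (1−A)^(1/4) / √d.
T₁ = [1360×0.79/(4×5.67×10⁻⁸×4.70²)]^(1/4) = 121.01 K.
T₂ = [1360×0.90/(4×5.67×10⁻⁸×0.620²)]^(1/4) = 344.22 K.

T₁/T₂ ≈ 0.352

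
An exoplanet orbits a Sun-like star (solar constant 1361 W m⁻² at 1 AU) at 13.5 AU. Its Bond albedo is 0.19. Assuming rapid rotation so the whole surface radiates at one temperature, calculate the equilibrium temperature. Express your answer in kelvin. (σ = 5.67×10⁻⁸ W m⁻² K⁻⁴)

Flux at 13.5 AU: S = 1361/13.5² = 7.47 W m⁻².
Energy balance: absorbed = emitted ⇒ πR²·S(1−A) = 4πR²·σT_eq⁴, so T_eq⁴ = S(1−A)/(4σ).
T_eq = [7.47 × 0.81 / (4 × 5.67×10⁻⁸)]^(1/4) = (2.67×10⁷)^(1/4) = 71.9 K.

T_eq ≈ 71.9 K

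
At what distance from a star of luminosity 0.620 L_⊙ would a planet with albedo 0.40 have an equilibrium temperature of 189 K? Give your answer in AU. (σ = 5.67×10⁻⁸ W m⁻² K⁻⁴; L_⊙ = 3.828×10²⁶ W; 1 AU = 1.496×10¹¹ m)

L = 0.620 × 3.828×10²⁶ = 2.37×10²⁶ W.
From T_eq⁴ = L(1−A)/(16πσd²): d = √[L(1−A)/(16πσT_eq⁴)].
d = √[2.37×10²⁶ × 0.60 / (16π × 5.67×10⁻⁸ × (189)⁴)] = 1.98×10¹¹ m = 1.32 AU.

d ≈ 1.32 AU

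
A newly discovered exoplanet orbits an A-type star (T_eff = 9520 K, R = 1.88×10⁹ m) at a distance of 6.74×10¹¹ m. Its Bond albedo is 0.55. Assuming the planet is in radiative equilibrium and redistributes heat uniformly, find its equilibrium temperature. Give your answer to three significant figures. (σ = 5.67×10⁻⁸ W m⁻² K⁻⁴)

L = 4πR_⋆²σT_⋆⁴ = 4π(1.88×10⁹)² × 5.67×10⁻⁸ × (9520)⁴ = 2.07×10²⁸ W.
S = L/(4πd²) = 3620 W m⁻².
Energy balance: absorbed = emitted ⇒ πR²·S(1−A) = 4πR²·σT_eq⁴, so T_eq⁴ = S(1−A)/(4σ).
T_eq = [3620 × 0.45 / (4 × 5.67×10⁻⁸)]^(1/4) = (7.19×10⁹)^(1/4) = 291 K.

T_eq ≈ 291 K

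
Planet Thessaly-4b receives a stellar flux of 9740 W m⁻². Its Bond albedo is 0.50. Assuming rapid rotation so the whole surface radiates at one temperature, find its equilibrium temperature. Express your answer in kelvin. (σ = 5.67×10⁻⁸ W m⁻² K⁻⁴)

Energy balance: absorbed = emitted ⇒ πR²·S(1−A) = 4πR²·σT_eq⁴, so T_eq⁴ = S(1−A)/(4σ).
T_eq = [9740 × 0.50 / (4 × 5.67×10⁻⁸)]^(1/4) = (2.15×10¹⁰)^(1/4) = 383 K.

T_eq ≈ 383 K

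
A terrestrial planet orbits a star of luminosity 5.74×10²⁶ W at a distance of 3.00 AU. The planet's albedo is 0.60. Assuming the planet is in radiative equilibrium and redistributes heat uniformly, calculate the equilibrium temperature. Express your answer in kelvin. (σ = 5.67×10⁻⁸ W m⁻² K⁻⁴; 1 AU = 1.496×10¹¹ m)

d = 3.00 AU = 4.49×10¹¹ m.
Flux: S = L/(4πd²) = 5.74×10²⁶/(4π×(4.49×10¹¹)²) = 227 W m⁻².
Energy balance: absorbed = emitted ⇒ πR²·S(1−A) = 4πR²·σT_eq⁴, so T_eq⁴ = S(1−A)/(4σ).
T_eq = [227 × 0.40 / (4 × 5.67×10⁻⁸)]^(1/4) = (4.00×10⁸)^(1/4) = 141 K.

T_eq ≈ 141 K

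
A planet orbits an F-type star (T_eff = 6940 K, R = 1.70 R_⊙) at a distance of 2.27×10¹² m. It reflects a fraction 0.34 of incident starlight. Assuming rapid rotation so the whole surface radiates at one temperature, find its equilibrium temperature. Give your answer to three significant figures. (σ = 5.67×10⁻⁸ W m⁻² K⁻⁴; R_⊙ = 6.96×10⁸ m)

R_⋆ = 1.70 × 6.96×10⁸ = 1.18×10⁹ m.
L = 4πR_⋆²σT_⋆⁴ = 4π(1.18×10⁹)² × 5.67×10⁻⁸ × (6940)⁴ = 2.31×10²⁷ W.
S = L/(4πd²) = 35.7 W m⁻².
Energy balance: absorbed = emitted ⇒ πR²·S(1−A) = 4πR²·σT_eq⁴, so T_eq⁴ = S(1−A)/(4σ).
T_eq = [35.7 × 0.66 / (4 × 5.67×10⁻⁸)]^(1/4) = (1.04×10⁸)^(1/4) = 101 K.

T_eq ≈ 101 K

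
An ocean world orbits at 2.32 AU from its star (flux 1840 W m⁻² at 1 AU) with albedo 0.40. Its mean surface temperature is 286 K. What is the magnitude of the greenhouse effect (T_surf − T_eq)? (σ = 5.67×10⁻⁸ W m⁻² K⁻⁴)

S = 1840/2.32² = 341.9 W m⁻².
T_eq = [S(1−A)/(4σ)]^(1/4) = [341.9×0.60/(4×5.67×10⁻⁸)]^(1/4) = 173.4 K.
ΔT = T_surf − T_eq = 286 − 173.4.

ΔT ≈ 112.6 K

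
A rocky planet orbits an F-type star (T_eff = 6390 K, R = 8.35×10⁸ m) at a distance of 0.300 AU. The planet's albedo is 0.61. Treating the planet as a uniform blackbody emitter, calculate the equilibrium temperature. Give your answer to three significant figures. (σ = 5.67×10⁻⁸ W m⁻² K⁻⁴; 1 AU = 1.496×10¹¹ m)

T_eq ≈ 487 K

d = 0.300 AU = 4.49×10¹⁰ m.
L = 4πR_⋆²σT_⋆⁴ = 4π(8.35×10⁸)² × 5.67×10⁻⁸ × (6390)⁴ = 8.28×10²⁶ W.
S = L/(4πd²) = 3.27×10⁴ W m⁻².
Energy balance: absorbed = emitted ⇒ πR²·S(1−A) = 4πR²·σT_eq⁴, so T_eq⁴ = S(1−A)/(4σ).
T_eq = [3.27×10⁴ × 0.39 / (4 × 5.67×10⁻⁸)]^(1/4) = (5.63×10¹⁰)^(1/4) = 487 K.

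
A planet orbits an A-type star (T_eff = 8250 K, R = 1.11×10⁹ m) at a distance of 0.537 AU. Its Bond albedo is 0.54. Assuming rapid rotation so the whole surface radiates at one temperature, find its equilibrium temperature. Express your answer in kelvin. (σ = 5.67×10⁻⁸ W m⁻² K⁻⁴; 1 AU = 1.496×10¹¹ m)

T_eq ≈ 565 K

d = 0.537 AU = 8.03×10¹⁰ m.
L = 4πR_⋆²σT_⋆⁴ = 4π(1.11×10⁹)² × 5.67×10⁻⁸ × (8250)⁴ = 4.07×10²⁷ W.
S = L/(4πd²) = 5.01×10⁴ W m⁻².
Energy balance: absorbed = emitted ⇒ πR²·S(1−A) = 4πR²·σT_eq⁴, so T_eq⁴ = S(1−A)/(4σ).
T_eq = [5.01×10⁴ × 0.46 / (4 × 5.67×10⁻⁸)]^(1/4) = (1.02×10¹¹)^(1/4) = 565 K.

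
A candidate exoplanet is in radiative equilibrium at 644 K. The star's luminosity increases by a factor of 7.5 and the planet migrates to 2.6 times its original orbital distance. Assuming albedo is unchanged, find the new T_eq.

T_eq ≈ 661 K

T_eq ∝ L^(1/4) · d^(−1/2).
T′ = 644 × 7.5^(1/4) / 2.6^(1/2) = 661 K.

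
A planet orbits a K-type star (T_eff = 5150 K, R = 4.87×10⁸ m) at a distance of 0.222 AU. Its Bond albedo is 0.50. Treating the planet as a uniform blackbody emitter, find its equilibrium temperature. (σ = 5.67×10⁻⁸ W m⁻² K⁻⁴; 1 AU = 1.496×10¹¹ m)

d = 0.222 AU = 3.32×10¹⁰ m.
L = 4πR_⋆²σT_⋆⁴ = 4π(4.87×10⁸)² × 5.67×10⁻⁸ × (5150)⁴ = 1.19×10²⁶ W.
S = L/(4πd²) = 8580 W m⁻².
Energy balance: absorbed = emitted ⇒ πR²·S(1−A) = 4πR²·σT_eq⁴, so T_eq⁴ = S(1−A)/(4σ).
T_eq = [8580 × 0.50 / (4 × 5.67×10⁻⁸)]^(1/4) = (1.89×10¹⁰)^(1/4) = 371 K.

T_eq ≈ 371 K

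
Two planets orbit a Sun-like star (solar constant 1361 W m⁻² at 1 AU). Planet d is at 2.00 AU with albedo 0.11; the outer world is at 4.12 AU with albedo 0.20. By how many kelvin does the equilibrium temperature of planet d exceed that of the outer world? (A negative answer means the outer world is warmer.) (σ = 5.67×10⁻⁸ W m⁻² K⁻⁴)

ΔT ≈ 61.5 K

T_eq = [S₀(1−A)/(4σd²)]^(1/4), so T ∝ (1−A)^(1/4) / √d.
T₁ = [1361×0.89/(4×5.67×10⁻⁸×2.00²)]^(1/4) = 191.16 K.
T₂ = [1361×0.80/(4×5.67×10⁻⁸×4.12²)]^(1/4) = 129.68 K.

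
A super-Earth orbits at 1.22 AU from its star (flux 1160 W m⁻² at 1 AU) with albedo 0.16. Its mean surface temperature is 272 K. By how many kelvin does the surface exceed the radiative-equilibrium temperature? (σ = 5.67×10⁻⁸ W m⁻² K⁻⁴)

ΔT ≈ 40.2 K

S = 1160/1.22² = 779.4 W m⁻².
T_eq = [S(1−A)/(4σ)]^(1/4) = [779.4×0.84/(4×5.67×10⁻⁸)]^(1/4) = 231.8 K.
ΔT = T_surf − T_eq = 272 − 231.8.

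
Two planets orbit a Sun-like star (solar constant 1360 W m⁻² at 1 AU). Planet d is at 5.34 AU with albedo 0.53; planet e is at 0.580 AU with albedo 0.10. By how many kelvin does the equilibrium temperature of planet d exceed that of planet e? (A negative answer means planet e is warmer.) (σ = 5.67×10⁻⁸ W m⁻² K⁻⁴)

T_eq = [S₀(1−A)/(4σd²)]^(1/4), so T ∝ (1−A)^(1/4) / √d.
T₁ = [1360×0.47/(4×5.67×10⁻⁸×5.34²)]^(1/4) = 99.71 K.
T₂ = [1360×0.90/(4×5.67×10⁻⁸×0.580²)]^(1/4) = 355.89 K.

ΔT ≈ -256.2 K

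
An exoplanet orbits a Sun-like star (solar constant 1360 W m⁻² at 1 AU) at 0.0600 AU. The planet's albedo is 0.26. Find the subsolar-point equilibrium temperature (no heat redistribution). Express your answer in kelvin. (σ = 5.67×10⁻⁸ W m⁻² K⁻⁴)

Flux at 0.0600 AU: S = 1360/0.0600² = 3.78×10⁵ W m⁻².
At the subsolar point the surface absorbs S(1−A) and emits σT⁴ per unit area — no factor of 4, since only the local patch is in balance.
T = [3.78×10⁵ × 0.74 / 5.67×10⁻⁸]^(1/4) = (4.93×10¹²)^(1/4) = 1490 K.

T_ss ≈ 1490 K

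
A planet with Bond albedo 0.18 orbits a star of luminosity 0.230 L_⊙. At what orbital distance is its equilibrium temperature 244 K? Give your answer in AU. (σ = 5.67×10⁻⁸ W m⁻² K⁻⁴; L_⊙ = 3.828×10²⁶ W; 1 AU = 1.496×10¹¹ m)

d ≈ 0.565 AU

L = 0.230 × 3.828×10²⁶ = 8.80×10²⁵ W.
From T_eq⁴ = L(1−A)/(16πσd²): d = √[L(1−A)/(16πσT_eq⁴)].
d = √[8.80×10²⁵ × 0.82 / (16π × 5.67×10⁻⁸ × (244)⁴)] = 8.45×10¹⁰ m = 0.565 AU.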